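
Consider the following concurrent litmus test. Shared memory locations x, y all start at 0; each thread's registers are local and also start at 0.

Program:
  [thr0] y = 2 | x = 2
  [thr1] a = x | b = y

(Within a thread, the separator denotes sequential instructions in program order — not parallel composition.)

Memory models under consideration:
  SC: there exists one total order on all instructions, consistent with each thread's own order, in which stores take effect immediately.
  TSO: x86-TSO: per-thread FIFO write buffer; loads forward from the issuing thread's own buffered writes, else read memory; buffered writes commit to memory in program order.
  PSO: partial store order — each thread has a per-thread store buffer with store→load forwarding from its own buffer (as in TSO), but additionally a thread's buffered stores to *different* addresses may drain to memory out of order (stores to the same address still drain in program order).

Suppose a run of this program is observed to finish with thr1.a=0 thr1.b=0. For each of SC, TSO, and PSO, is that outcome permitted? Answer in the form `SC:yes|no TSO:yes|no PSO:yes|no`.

outcome vector order: (thr1.a,thr1.b)
SC (3): (0,0) (0,2) (2,2)
TSO (3): (0,0) (0,2) (2,2)
PSO (4): (0,0) (0,2) (2,0) (2,2)
target (0,0) ∈ {SC,TSO,PSO}

SC:yes TSO:yes PSO:yes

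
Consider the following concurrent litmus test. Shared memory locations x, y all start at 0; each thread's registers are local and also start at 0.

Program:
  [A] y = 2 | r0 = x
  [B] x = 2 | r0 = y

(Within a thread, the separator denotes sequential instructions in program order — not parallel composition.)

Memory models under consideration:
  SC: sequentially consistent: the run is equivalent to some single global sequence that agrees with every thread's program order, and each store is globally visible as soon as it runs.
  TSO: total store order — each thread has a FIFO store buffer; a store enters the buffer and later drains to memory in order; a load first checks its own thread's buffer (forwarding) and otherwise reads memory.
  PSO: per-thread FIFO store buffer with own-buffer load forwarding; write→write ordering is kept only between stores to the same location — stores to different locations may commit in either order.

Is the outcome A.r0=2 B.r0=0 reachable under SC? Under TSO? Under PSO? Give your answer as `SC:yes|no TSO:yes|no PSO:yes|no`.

SC:yes TSO:yes PSO:yes

outcome vector order: (A.r0,B.r0)
SC: 3 outcomes — {0/2; 2/0; 2/2}
TSO: 4 outcomes — {0/0; 0/2; 2/0; 2/2}
PSO: 4 outcomes — {0/0; 0/2; 2/0; 2/2}
target 2/0 ∈ {SC,TSO,PSO}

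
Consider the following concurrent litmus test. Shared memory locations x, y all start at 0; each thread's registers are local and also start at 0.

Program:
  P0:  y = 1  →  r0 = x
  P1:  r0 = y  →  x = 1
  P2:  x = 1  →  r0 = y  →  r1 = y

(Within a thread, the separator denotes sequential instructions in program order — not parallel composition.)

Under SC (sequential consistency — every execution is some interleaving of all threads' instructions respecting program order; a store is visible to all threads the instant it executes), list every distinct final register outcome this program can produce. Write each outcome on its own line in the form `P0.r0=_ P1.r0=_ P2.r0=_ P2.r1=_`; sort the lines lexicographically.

outcome vector order: (P0.r0,P1.r0,P2.r0,P2.r1)
|SC outcomes| = 8

P0.r0=0 P1.r0=0 P2.r0=1 P2.r1=1
P0.r0=0 P1.r0=1 P2.r0=1 P2.r1=1
P0.r0=1 P1.r0=0 P2.r0=0 P2.r1=0
P0.r0=1 P1.r0=0 P2.r0=0 P2.r1=1
P0.r0=1 P1.r0=0 P2.r0=1 P2.r1=1
P0.r0=1 P1.r0=1 P2.r0=0 P2.r1=0
P0.r0=1 P1.r0=1 P2.r0=0 P2.r1=1
P0.r0=1 P1.r0=1 P2.r0=1 P2.r1=1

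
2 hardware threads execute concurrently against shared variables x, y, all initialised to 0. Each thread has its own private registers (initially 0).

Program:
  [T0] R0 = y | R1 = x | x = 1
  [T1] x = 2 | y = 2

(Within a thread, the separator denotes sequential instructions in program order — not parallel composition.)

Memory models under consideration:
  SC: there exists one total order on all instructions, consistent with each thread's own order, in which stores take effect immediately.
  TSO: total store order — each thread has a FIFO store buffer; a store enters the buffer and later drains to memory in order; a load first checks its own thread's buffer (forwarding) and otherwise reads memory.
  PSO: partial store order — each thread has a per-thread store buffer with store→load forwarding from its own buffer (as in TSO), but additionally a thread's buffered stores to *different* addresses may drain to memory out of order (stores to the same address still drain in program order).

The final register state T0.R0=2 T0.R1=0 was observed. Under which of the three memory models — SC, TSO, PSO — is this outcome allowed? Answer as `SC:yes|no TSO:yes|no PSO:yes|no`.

SC:no TSO:no PSO:yes

outcome vector order: (T0.R0,T0.R1)
under SC → (0,0), (0,2), (2,2)
under TSO → (0,0), (0,2), (2,2)
under PSO → (0,0), (0,2), (2,0), (2,2)
target (2,0) ∈ {PSO}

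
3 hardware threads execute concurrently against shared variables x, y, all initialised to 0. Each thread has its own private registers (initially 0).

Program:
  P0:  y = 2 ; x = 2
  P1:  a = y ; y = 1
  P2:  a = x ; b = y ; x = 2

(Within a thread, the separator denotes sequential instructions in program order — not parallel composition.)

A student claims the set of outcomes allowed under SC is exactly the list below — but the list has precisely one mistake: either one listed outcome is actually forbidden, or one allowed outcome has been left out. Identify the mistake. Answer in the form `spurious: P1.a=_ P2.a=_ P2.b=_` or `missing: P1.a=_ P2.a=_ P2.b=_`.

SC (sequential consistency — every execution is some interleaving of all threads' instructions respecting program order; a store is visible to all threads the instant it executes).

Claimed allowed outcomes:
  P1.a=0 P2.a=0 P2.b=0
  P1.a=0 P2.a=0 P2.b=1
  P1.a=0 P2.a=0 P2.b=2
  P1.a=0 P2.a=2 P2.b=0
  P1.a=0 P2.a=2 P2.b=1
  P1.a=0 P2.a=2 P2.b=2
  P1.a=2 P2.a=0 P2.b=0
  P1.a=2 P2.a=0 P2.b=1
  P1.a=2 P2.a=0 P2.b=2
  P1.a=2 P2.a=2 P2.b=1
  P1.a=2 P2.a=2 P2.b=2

outcome vector order: (P1.a,P2.a,P2.b)
[SC] allowed = {000 001 002 021 022 200 201 202 221 222}
claimed∖SC = {020}

spurious: P1.a=0 P2.a=2 P2.b=0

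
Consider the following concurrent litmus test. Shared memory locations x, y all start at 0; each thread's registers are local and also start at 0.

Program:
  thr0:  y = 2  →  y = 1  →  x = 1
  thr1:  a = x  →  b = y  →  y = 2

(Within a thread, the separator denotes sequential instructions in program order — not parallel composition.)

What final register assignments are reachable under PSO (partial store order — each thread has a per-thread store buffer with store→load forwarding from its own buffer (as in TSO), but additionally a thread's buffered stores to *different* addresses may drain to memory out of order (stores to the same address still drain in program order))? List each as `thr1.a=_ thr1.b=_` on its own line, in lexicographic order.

outcome vector order: (thr1.a,thr1.b)
|PSO outcomes| = 6

thr1.a=0 thr1.b=0
thr1.a=0 thr1.b=1
thr1.a=0 thr1.b=2
thr1.a=1 thr1.b=0
thr1.a=1 thr1.b=1
thr1.a=1 thr1.b=2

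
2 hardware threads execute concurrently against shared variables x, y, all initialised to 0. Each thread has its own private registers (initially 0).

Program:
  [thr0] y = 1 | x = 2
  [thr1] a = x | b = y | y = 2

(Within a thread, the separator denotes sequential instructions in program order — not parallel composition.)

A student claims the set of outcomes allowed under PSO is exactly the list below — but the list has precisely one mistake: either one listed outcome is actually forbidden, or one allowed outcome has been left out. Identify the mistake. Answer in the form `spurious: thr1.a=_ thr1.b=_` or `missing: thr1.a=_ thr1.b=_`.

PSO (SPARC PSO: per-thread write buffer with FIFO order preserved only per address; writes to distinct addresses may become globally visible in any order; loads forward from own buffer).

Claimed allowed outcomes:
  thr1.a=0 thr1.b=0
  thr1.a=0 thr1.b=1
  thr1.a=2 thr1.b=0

missing: thr1.a=2 thr1.b=1

outcome vector order: (thr1.a,thr1.b)
[PSO] allowed = {<0 0>, <0 1>, <2 0>, <2 1>}
PSO∖claimed = {<2 1>}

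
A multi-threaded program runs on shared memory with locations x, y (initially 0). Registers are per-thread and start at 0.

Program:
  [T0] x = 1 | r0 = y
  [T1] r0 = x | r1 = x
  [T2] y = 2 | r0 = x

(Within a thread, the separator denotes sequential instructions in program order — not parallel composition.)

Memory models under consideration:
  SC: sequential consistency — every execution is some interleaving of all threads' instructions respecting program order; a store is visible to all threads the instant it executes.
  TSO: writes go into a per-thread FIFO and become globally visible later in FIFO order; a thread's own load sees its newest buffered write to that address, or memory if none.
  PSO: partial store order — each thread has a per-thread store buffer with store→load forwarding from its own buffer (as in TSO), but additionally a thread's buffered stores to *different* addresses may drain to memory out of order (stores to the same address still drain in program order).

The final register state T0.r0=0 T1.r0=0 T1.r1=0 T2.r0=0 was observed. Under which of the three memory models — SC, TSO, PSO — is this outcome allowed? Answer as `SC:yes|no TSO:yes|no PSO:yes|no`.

outcome vector order: (T0.r0,T1.r0,T1.r1,T2.r0)
SC: 9 outcomes — {(0,0,0,1) (0,0,1,1) (0,1,1,1) (2,0,0,0) (2,0,0,1) (2,0,1,0) (2,0,1,1) (2,1,1,0) (2,1,1,1)}
TSO: 12 outcomes — {(0,0,0,0) (0,0,0,1) (0,0,1,0) (0,0,1,1) (0,1,1,0) (0,1,1,1) (2,0,0,0) (2,0,0,1) (2,0,1,0) (2,0,1,1) (2,1,1,0) (2,1,1,1)}
PSO: 12 outcomes — {(0,0,0,0) (0,0,0,1) (0,0,1,0) (0,0,1,1) (0,1,1,0) (0,1,1,1) (2,0,0,0) (2,0,0,1) (2,0,1,0) (2,0,1,1) (2,1,1,0) (2,1,1,1)}
target (0,0,0,0) ∈ {TSO,PSO}

SC:no TSO:yes PSO:yes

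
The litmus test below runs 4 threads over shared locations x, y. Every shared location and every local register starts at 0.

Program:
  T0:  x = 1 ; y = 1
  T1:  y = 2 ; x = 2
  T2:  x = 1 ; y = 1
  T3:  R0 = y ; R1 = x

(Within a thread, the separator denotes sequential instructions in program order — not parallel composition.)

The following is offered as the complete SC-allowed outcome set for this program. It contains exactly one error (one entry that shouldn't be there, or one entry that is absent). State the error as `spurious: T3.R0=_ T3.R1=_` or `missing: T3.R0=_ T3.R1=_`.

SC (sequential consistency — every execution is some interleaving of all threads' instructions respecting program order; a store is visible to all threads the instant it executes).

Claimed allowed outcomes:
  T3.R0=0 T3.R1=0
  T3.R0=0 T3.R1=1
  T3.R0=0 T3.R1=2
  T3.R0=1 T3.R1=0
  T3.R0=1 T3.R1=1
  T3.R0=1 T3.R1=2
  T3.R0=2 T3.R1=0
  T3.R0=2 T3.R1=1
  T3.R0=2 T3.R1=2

spurious: T3.R0=1 T3.R1=0

outcome vector order: (T3.R0,T3.R1)
[SC] allowed = {(0,0) (0,1) (0,2) (1,1) (1,2) (2,0) (2,1) (2,2)}
claimed∖SC = {(1,0)}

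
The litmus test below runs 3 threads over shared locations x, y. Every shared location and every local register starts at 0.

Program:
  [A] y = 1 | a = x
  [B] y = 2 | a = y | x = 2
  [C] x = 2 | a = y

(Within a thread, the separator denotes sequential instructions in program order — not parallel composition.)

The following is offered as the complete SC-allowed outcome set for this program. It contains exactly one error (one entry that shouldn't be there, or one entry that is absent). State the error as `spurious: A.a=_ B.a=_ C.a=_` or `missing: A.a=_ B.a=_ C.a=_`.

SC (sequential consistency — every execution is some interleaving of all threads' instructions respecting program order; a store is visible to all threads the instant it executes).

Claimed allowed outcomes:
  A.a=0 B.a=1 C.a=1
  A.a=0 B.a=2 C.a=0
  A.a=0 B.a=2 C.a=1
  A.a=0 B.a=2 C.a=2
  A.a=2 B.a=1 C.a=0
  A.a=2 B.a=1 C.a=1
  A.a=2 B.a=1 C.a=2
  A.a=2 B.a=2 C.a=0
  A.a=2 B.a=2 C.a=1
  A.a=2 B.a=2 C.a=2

spurious: A.a=0 B.a=2 C.a=0

outcome vector order: (A.a,B.a,C.a)
under SC → <0 1 1>; <0 2 1>; <0 2 2>; <2 1 0>; <2 1 1>; <2 1 2>; <2 2 0>; <2 2 1>; <2 2 2>
claimed∖SC = {<0 2 0>}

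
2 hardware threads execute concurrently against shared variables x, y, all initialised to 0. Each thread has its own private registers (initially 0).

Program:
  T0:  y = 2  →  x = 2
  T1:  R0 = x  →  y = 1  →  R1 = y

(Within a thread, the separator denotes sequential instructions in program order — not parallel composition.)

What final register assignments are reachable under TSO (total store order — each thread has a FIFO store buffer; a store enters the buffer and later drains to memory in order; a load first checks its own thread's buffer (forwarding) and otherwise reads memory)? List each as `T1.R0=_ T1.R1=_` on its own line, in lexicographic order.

T1.R0=0 T1.R1=1
T1.R0=0 T1.R1=2
T1.R0=2 T1.R1=1

outcome vector order: (T1.R0,T1.R1)
|TSO outcomes| = 3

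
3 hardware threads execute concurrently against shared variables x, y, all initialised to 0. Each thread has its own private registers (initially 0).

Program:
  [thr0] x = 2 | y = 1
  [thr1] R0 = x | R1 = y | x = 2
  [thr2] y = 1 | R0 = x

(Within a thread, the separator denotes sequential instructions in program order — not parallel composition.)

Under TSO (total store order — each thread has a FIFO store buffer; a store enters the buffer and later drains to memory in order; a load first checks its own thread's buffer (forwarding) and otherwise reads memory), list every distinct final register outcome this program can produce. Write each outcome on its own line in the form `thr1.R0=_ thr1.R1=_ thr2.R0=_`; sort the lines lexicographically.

thr1.R0=0 thr1.R1=0 thr2.R0=0
thr1.R0=0 thr1.R1=0 thr2.R0=2
thr1.R0=0 thr1.R1=1 thr2.R0=0
thr1.R0=0 thr1.R1=1 thr2.R0=2
thr1.R0=2 thr1.R1=0 thr2.R0=0
thr1.R0=2 thr1.R1=0 thr2.R0=2
thr1.R0=2 thr1.R1=1 thr2.R0=0
thr1.R0=2 thr1.R1=1 thr2.R0=2

outcome vector order: (thr1.R0,thr1.R1,thr2.R0)
|TSO outcomes| = 8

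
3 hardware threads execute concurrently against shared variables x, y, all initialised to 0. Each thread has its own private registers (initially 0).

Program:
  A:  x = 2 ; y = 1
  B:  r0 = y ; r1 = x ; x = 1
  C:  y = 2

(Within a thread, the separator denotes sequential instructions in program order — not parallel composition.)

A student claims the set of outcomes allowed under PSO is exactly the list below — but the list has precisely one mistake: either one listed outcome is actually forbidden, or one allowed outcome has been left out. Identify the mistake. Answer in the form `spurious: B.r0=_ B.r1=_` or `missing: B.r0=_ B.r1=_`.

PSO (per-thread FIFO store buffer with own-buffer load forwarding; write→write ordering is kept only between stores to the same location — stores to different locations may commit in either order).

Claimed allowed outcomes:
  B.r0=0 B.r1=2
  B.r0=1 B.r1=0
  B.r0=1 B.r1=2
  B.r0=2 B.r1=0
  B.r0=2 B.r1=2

outcome vector order: (B.r0,B.r1)
under PSO → (0,0) (0,2) (1,0) (1,2) (2,0) (2,2)
PSO∖claimed = {(0,0)}

missing: B.r0=0 B.r1=0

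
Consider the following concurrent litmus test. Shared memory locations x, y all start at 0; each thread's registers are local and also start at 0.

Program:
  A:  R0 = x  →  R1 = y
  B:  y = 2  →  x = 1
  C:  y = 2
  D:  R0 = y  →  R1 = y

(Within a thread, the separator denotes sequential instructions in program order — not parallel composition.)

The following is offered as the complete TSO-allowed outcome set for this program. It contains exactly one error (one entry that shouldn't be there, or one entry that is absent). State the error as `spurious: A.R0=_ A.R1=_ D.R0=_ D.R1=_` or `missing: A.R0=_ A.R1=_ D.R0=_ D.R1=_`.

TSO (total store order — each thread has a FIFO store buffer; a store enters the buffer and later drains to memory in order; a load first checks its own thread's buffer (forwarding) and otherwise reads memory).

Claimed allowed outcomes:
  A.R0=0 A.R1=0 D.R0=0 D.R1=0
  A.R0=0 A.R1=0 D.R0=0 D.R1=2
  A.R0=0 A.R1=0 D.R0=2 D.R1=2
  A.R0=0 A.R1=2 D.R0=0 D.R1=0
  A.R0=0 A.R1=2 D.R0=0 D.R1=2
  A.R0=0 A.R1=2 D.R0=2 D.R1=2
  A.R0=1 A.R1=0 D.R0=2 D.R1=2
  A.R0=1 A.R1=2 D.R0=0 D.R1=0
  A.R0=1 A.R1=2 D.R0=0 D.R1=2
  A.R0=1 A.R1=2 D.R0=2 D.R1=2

outcome vector order: (A.R0,A.R1,D.R0,D.R1)
TSO (9): (0,0,0,0) (0,0,0,2) (0,0,2,2) (0,2,0,0) (0,2,0,2) (0,2,2,2) (1,2,0,0) (1,2,0,2) (1,2,2,2)
claimed∖TSO = {(1,0,2,2)}

spurious: A.R0=1 A.R1=0 D.R0=2 D.R1=2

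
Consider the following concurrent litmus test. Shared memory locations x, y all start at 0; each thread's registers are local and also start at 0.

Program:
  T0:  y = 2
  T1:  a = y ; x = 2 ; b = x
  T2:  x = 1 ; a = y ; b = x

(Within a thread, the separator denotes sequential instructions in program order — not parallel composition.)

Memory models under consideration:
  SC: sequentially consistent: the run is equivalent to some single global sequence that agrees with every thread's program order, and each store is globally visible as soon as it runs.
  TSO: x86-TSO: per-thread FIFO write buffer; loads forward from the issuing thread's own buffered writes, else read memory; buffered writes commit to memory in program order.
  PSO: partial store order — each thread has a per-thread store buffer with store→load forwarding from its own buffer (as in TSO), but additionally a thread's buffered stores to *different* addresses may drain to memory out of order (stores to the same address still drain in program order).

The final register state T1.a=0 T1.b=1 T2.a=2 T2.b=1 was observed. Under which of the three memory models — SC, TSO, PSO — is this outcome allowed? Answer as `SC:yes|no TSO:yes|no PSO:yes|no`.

SC:yes TSO:yes PSO:yes

outcome vector order: (T1.a,T1.b,T2.a,T2.b)
under SC → 0101 0121 0201 0202 0221 0222 2121 2201 2202 2221 2222
under TSO → 0101 0121 0201 0202 0221 0222 2101 2121 2201 2202 2221 2222
under PSO → 0101 0121 0201 0202 0221 0222 2101 2121 2201 2202 2221 2222
target 0121 ∈ {SC,TSO,PSO}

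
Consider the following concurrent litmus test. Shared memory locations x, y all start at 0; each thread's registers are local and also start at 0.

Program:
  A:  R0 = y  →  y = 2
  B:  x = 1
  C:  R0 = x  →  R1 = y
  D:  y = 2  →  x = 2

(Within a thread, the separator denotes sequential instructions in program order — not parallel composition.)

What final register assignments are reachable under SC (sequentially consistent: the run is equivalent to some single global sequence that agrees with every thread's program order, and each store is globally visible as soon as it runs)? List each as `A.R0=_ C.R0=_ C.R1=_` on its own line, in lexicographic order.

A.R0=0 C.R0=0 C.R1=0
A.R0=0 C.R0=0 C.R1=2
A.R0=0 C.R0=1 C.R1=0
A.R0=0 C.R0=1 C.R1=2
A.R0=0 C.R0=2 C.R1=2
A.R0=2 C.R0=0 C.R1=0
A.R0=2 C.R0=0 C.R1=2
A.R0=2 C.R0=1 C.R1=0
A.R0=2 C.R0=1 C.R1=2
A.R0=2 C.R0=2 C.R1=2

outcome vector order: (A.R0,C.R0,C.R1)
|SC outcomes| = 10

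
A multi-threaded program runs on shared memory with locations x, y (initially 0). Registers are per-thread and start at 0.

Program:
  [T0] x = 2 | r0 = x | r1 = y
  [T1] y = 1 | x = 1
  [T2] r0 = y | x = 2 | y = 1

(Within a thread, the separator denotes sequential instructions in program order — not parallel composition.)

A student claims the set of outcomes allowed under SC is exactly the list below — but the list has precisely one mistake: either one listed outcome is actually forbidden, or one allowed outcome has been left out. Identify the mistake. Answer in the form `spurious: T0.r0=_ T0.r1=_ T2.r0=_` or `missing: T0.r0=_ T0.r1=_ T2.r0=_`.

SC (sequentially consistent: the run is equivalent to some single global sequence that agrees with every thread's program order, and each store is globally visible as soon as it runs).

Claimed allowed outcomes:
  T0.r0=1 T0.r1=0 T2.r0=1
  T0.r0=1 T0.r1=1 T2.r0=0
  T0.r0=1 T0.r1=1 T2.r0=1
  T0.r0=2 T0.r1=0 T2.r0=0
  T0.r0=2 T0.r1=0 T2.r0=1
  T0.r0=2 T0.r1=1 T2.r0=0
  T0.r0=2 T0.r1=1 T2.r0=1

spurious: T0.r0=1 T0.r1=0 T2.r0=1

outcome vector order: (T0.r0,T0.r1,T2.r0)
SC: 6 outcomes — {(1,1,0), (1,1,1), (2,0,0), (2,0,1), (2,1,0), (2,1,1)}
claimed∖SC = {(1,0,1)}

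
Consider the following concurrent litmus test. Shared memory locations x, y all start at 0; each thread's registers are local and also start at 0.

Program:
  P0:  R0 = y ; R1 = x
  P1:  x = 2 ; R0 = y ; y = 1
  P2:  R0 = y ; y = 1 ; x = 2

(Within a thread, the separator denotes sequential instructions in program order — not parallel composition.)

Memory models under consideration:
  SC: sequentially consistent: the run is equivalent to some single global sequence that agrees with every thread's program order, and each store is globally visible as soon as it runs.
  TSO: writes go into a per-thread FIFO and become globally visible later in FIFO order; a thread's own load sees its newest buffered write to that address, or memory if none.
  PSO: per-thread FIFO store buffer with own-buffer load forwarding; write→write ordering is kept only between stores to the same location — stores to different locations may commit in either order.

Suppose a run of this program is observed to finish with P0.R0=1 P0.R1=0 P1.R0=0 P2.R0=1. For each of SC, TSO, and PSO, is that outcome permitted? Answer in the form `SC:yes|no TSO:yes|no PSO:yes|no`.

outcome vector order: (P0.R0,P0.R1,P1.R0,P2.R0)
SC (10): <0 0 0 0>, <0 0 0 1>, <0 0 1 0>, <0 2 0 0>, <0 2 0 1>, <0 2 1 0>, <1 0 1 0>, <1 2 0 0>, <1 2 0 1>, <1 2 1 0>
TSO (11): <0 0 0 0>, <0 0 0 1>, <0 0 1 0>, <0 2 0 0>, <0 2 0 1>, <0 2 1 0>, <1 0 0 0>, <1 0 1 0>, <1 2 0 0>, <1 2 0 1>, <1 2 1 0>
PSO (12): <0 0 0 0>, <0 0 0 1>, <0 0 1 0>, <0 2 0 0>, <0 2 0 1>, <0 2 1 0>, <1 0 0 0>, <1 0 0 1>, <1 0 1 0>, <1 2 0 0>, <1 2 0 1>, <1 2 1 0>
target <1 0 0 1> ∈ {PSO}

SC:no TSO:no PSO:yes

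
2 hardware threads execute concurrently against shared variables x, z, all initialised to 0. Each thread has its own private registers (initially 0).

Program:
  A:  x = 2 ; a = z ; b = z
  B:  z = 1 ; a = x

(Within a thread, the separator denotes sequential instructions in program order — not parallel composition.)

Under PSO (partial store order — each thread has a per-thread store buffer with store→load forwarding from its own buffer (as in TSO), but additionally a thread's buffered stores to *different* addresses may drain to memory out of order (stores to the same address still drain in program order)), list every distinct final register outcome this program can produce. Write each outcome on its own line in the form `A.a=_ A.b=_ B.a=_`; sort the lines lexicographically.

outcome vector order: (A.a,A.b,B.a)
|PSO outcomes| = 6

A.a=0 A.b=0 B.a=0
A.a=0 A.b=0 B.a=2
A.a=0 A.b=1 B.a=0
A.a=0 A.b=1 B.a=2
A.a=1 A.b=1 B.a=0
A.a=1 A.b=1 B.a=2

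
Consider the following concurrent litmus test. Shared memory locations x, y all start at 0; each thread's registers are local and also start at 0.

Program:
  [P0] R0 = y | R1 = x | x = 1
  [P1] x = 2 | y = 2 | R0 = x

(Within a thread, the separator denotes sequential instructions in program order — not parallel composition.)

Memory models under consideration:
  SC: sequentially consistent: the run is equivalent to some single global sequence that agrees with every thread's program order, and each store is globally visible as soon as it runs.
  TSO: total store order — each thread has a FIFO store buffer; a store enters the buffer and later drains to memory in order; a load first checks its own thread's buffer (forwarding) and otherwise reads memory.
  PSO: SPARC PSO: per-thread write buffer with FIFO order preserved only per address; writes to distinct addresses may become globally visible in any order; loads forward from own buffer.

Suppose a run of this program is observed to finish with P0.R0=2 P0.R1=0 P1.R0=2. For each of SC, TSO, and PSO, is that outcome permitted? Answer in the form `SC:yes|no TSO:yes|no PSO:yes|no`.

SC:no TSO:no PSO:yes

outcome vector order: (P0.R0,P0.R1,P1.R0)
under SC → <0 0 1>; <0 0 2>; <0 2 1>; <0 2 2>; <2 2 1>; <2 2 2>
under TSO → <0 0 1>; <0 0 2>; <0 2 1>; <0 2 2>; <2 2 1>; <2 2 2>
under PSO → <0 0 1>; <0 0 2>; <0 2 1>; <0 2 2>; <2 0 1>; <2 0 2>; <2 2 1>; <2 2 2>
target <2 0 2> ∈ {PSO}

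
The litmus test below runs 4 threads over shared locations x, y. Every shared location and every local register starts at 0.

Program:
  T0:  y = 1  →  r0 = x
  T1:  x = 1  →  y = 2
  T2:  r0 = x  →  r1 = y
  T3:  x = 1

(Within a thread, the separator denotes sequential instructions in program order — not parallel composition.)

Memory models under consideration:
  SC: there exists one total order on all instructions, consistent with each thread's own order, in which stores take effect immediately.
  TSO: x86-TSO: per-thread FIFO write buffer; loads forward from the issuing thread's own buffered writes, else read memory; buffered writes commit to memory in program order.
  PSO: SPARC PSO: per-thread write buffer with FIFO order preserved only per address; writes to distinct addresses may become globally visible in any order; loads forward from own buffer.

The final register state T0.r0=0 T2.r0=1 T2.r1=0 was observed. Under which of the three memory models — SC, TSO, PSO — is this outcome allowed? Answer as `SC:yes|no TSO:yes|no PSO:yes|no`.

SC:no TSO:yes PSO:yes

outcome vector order: (T0.r0,T2.r0,T2.r1)
under SC → <0 0 0> <0 0 1> <0 0 2> <0 1 1> <0 1 2> <1 0 0> <1 0 1> <1 0 2> <1 1 0> <1 1 1> <1 1 2>
under TSO → <0 0 0> <0 0 1> <0 0 2> <0 1 0> <0 1 1> <0 1 2> <1 0 0> <1 0 1> <1 0 2> <1 1 0> <1 1 1> <1 1 2>
under PSO → <0 0 0> <0 0 1> <0 0 2> <0 1 0> <0 1 1> <0 1 2> <1 0 0> <1 0 1> <1 0 2> <1 1 0> <1 1 1> <1 1 2>
target <0 1 0> ∈ {TSO,PSO}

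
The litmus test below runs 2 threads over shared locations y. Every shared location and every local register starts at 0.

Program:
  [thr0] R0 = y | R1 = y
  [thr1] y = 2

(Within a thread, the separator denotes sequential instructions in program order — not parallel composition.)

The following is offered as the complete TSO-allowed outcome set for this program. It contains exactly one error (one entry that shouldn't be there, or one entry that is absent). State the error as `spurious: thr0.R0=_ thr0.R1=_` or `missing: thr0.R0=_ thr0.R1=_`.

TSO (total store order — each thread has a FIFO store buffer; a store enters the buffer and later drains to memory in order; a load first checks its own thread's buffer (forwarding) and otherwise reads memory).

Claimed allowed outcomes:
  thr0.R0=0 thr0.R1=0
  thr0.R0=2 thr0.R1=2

missing: thr0.R0=0 thr0.R1=2

outcome vector order: (thr0.R0,thr0.R1)
TSO: 3 outcomes — {0/0; 0/2; 2/2}
TSO∖claimed = {0/2}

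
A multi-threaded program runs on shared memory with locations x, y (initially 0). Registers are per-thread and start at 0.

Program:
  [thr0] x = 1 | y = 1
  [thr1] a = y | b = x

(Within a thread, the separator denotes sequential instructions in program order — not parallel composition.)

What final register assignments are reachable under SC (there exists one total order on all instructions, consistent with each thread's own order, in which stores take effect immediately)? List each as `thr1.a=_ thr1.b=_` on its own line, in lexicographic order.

thr1.a=0 thr1.b=0
thr1.a=0 thr1.b=1
thr1.a=1 thr1.b=1

outcome vector order: (thr1.a,thr1.b)
|SC outcomes| = 3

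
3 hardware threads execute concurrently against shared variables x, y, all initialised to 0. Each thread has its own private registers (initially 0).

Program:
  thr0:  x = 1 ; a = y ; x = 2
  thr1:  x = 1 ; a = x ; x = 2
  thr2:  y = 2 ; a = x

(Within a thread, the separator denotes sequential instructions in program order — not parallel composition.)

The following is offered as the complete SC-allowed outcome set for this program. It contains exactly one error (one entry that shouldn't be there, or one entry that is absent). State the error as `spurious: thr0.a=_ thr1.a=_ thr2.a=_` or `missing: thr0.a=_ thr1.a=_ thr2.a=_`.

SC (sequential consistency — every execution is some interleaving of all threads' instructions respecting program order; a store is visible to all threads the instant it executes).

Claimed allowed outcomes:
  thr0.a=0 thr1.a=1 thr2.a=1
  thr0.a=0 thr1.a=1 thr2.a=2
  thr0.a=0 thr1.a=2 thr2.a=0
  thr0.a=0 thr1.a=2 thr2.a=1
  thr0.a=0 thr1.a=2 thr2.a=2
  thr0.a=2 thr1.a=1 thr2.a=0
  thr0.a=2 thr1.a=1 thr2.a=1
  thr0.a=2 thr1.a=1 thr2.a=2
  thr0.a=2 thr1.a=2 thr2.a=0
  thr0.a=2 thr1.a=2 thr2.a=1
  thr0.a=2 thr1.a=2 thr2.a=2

spurious: thr0.a=0 thr1.a=2 thr2.a=0

outcome vector order: (thr0.a,thr1.a,thr2.a)
SC (10): <0 1 1>, <0 1 2>, <0 2 1>, <0 2 2>, <2 1 0>, <2 1 1>, <2 1 2>, <2 2 0>, <2 2 1>, <2 2 2>
claimed∖SC = {<0 2 0>}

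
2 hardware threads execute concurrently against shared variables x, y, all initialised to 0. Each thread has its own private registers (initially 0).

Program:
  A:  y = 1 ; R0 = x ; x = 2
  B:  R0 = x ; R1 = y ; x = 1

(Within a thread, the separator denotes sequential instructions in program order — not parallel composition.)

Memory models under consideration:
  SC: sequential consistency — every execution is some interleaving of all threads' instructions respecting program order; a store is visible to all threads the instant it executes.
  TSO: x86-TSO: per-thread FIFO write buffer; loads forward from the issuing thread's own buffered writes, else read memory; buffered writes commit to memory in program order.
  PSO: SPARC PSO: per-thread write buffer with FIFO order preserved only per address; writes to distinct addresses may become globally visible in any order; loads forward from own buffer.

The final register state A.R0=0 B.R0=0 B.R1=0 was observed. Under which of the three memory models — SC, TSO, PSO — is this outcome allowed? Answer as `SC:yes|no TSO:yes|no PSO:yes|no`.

outcome vector order: (A.R0,B.R0,B.R1)
[SC] allowed = {<0 0 0>, <0 0 1>, <0 2 1>, <1 0 0>, <1 0 1>}
[TSO] allowed = {<0 0 0>, <0 0 1>, <0 2 1>, <1 0 0>, <1 0 1>}
[PSO] allowed = {<0 0 0>, <0 0 1>, <0 2 0>, <0 2 1>, <1 0 0>, <1 0 1>}
target <0 0 0> ∈ {SC,TSO,PSO}

SC:yes TSO:yes PSO:yes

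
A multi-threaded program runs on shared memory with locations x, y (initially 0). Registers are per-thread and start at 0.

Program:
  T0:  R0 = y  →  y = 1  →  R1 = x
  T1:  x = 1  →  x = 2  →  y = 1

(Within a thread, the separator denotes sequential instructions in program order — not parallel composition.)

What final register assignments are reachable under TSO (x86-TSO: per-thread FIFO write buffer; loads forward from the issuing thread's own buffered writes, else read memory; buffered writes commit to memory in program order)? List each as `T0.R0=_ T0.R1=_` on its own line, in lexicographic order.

T0.R0=0 T0.R1=0
T0.R0=0 T0.R1=1
T0.R0=0 T0.R1=2
T0.R0=1 T0.R1=2

outcome vector order: (T0.R0,T0.R1)
|TSO outcomes| = 4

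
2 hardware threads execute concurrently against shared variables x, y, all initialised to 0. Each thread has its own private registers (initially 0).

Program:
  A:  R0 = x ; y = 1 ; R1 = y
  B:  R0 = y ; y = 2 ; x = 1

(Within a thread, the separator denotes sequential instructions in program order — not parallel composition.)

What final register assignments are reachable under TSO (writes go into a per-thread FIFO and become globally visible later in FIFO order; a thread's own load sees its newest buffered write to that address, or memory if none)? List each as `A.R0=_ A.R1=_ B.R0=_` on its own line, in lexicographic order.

A.R0=0 A.R1=1 B.R0=0
A.R0=0 A.R1=1 B.R0=1
A.R0=0 A.R1=2 B.R0=0
A.R0=0 A.R1=2 B.R0=1
A.R0=1 A.R1=1 B.R0=0

outcome vector order: (A.R0,A.R1,B.R0)
|TSO outcomes| = 5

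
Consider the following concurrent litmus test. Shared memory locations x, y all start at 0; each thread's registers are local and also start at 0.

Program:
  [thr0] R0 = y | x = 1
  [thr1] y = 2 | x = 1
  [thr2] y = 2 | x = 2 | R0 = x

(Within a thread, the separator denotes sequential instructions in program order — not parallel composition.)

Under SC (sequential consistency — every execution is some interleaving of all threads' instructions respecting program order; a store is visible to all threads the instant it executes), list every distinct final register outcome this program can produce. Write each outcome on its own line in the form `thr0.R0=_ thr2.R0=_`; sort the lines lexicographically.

outcome vector order: (thr0.R0,thr2.R0)
|SC outcomes| = 4

thr0.R0=0 thr2.R0=1
thr0.R0=0 thr2.R0=2
thr0.R0=2 thr2.R0=1
thr0.R0=2 thr2.R0=2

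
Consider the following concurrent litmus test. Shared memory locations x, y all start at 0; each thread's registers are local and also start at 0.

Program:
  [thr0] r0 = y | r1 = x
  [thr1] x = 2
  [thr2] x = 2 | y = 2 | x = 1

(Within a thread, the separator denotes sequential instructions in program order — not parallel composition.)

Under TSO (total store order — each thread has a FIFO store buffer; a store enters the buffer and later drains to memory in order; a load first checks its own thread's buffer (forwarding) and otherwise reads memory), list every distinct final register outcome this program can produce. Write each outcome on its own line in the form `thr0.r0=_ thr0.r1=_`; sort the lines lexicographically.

outcome vector order: (thr0.r0,thr0.r1)
|TSO outcomes| = 5

thr0.r0=0 thr0.r1=0
thr0.r0=0 thr0.r1=1
thr0.r0=0 thr0.r1=2
thr0.r0=2 thr0.r1=1
thr0.r0=2 thr0.r1=2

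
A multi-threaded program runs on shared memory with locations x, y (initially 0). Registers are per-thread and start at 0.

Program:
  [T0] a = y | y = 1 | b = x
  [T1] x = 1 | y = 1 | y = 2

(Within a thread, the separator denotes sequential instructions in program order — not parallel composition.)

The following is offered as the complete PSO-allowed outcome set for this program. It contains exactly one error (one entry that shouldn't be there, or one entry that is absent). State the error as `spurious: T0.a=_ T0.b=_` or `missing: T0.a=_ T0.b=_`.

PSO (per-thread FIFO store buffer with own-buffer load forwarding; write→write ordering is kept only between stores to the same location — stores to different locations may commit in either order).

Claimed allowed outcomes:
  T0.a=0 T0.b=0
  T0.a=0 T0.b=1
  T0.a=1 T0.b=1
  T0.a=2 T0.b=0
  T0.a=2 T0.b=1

missing: T0.a=1 T0.b=0

outcome vector order: (T0.a,T0.b)
[PSO] allowed = {0/0; 0/1; 1/0; 1/1; 2/0; 2/1}
PSO∖claimed = {1/0}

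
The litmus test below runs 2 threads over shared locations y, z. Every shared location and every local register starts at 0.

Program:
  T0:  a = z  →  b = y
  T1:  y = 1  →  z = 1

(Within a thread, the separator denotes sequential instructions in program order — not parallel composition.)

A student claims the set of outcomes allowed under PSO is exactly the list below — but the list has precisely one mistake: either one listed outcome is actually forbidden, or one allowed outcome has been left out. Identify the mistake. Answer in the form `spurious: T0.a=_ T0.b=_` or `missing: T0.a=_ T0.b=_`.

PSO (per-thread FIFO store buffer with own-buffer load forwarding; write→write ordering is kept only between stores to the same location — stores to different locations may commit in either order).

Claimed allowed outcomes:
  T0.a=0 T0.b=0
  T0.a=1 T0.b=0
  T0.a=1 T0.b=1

outcome vector order: (T0.a,T0.b)
PSO (4): <0 0>, <0 1>, <1 0>, <1 1>
PSO∖claimed = {<0 1>}

missing: T0.a=0 T0.b=1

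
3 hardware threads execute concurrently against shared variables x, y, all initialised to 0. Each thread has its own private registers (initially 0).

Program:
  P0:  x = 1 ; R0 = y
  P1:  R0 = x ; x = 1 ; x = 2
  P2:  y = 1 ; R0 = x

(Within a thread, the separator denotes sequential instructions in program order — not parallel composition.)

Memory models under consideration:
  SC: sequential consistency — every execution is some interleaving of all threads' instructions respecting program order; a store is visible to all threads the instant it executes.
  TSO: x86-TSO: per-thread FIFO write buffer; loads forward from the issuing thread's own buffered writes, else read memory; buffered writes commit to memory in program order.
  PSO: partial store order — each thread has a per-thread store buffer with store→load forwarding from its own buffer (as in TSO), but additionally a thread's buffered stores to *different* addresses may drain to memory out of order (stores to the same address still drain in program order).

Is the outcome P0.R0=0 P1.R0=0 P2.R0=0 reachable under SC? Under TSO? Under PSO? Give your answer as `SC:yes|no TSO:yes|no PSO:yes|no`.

outcome vector order: (P0.R0,P1.R0,P2.R0)
under SC → 0/0/1 0/0/2 0/1/1 0/1/2 1/0/0 1/0/1 1/0/2 1/1/0 1/1/1 1/1/2
under TSO → 0/0/0 0/0/1 0/0/2 0/1/0 0/1/1 0/1/2 1/0/0 1/0/1 1/0/2 1/1/0 1/1/1 1/1/2
under PSO → 0/0/0 0/0/1 0/0/2 0/1/0 0/1/1 0/1/2 1/0/0 1/0/1 1/0/2 1/1/0 1/1/1 1/1/2
target 0/0/0 ∈ {TSO,PSO}

SC:no TSO:yes PSO:yes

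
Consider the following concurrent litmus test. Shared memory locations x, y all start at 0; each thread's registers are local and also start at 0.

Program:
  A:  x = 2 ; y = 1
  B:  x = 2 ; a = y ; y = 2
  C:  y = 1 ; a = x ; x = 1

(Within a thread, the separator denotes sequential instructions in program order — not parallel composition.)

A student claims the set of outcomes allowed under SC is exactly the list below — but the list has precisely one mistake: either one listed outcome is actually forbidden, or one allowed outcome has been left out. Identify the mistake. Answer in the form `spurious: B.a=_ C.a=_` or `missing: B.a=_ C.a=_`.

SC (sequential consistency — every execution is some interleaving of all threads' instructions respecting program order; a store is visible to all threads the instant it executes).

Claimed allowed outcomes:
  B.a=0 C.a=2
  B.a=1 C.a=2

outcome vector order: (B.a,C.a)
SC (3): (0,2) (1,0) (1,2)
SC∖claimed = {(1,0)}

missing: B.a=1 C.a=0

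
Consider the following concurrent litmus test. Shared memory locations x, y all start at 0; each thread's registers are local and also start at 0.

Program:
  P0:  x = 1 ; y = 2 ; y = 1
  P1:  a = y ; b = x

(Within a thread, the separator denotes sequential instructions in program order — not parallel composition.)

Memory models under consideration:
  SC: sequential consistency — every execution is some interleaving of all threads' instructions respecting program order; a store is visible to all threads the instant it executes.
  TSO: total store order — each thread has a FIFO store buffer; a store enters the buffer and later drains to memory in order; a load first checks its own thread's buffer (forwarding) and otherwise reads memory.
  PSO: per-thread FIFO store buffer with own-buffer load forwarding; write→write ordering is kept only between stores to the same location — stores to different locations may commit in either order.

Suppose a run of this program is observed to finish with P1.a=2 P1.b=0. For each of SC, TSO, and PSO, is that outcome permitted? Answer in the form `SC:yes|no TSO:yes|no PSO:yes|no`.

SC:no TSO:no PSO:yes

outcome vector order: (P1.a,P1.b)
under SC → (0,0); (0,1); (1,1); (2,1)
under TSO → (0,0); (0,1); (1,1); (2,1)
under PSO → (0,0); (0,1); (1,0); (1,1); (2,0); (2,1)
target (2,0) ∈ {PSO}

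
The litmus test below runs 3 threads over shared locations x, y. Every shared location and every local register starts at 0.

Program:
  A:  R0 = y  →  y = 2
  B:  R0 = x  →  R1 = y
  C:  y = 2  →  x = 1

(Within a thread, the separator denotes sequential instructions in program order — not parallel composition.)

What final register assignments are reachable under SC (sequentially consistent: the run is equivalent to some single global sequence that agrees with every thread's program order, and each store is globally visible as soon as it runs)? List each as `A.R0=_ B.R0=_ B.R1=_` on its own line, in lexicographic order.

A.R0=0 B.R0=0 B.R1=0
A.R0=0 B.R0=0 B.R1=2
A.R0=0 B.R0=1 B.R1=2
A.R0=2 B.R0=0 B.R1=0
A.R0=2 B.R0=0 B.R1=2
A.R0=2 B.R0=1 B.R1=2

outcome vector order: (A.R0,B.R0,B.R1)
|SC outcomes| = 6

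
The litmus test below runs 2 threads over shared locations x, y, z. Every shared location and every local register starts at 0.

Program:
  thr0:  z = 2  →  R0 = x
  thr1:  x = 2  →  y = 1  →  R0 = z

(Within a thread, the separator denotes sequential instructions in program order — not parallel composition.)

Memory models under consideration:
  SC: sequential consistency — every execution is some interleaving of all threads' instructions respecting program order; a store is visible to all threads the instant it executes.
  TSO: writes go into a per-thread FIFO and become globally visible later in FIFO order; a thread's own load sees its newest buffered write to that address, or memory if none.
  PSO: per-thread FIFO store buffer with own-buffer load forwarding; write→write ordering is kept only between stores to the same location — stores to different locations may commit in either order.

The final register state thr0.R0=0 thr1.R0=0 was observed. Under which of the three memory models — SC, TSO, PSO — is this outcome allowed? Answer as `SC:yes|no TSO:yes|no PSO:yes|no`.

SC:no TSO:yes PSO:yes

outcome vector order: (thr0.R0,thr1.R0)
[SC] allowed = {<0 2>; <2 0>; <2 2>}
[TSO] allowed = {<0 0>; <0 2>; <2 0>; <2 2>}
[PSO] allowed = {<0 0>; <0 2>; <2 0>; <2 2>}
target <0 0> ∈ {TSO,PSO}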